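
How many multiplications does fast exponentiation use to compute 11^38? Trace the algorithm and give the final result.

Computing 11^38 by squaring (build up from 11^1; each line after the first costs one multiplication):

11^1 = 11
11^2 = (11^1)^2 = 11^2 = 121
11^4 = (11^2)^2 = 121^2 = 14641
11^8 = (11^4)^2 = 14641^2 = 214358881
11^9 = 11 * 11^8 = 11 * 214358881 = 2357947691
11^18 = (11^9)^2 = 2357947691^2 = 5559917313492231481
11^19 = 11 * 11^18 = 11 * 5559917313492231481 = 61159090448414546291
11^38 = (11^19)^2 = 61159090448414546291^2 = 3740434344477351388916475705363381856681

Result: 3740434344477351388916475705363381856681
Multiplications needed: 7 (7 lines after 11^1)

11^38 = 3740434344477351388916475705363381856681. Using exponentiation by squaring, this requires 7 multiplications. The key idea: if the exponent is even, square the half-power; if odd, multiply by the base once.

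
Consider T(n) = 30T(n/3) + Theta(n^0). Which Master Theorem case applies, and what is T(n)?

Master Theorem for T(n) = 30T(n/3) + O(n^0):

a = 30, b = 3, c = 0
log_b(a) = log_3(30) = 3.0959

Case 1: c = 0 < log_3(30) = 3.0959
T(n) = O(n^(log_3 30))

For T(n) = 30T(n/3) + O(n^0): log_3(30) = 3.0959. This is Case 1 of the Master Theorem (c < log_b(a), work dominated by leaves), giving O(n^(log_3 30)).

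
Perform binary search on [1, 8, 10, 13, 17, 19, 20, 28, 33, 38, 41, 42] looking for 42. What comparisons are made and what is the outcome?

Binary search for 42 in [1, 8, 10, 13, 17, 19, 20, 28, 33, 38, 41, 42]:

lo=0, hi=11, mid=5, arr[mid]=19 -> 19 < 42, search right half
lo=6, hi=11, mid=8, arr[mid]=33 -> 33 < 42, search right half
lo=9, hi=11, mid=10, arr[mid]=41 -> 41 < 42, search right half
lo=11, hi=11, mid=11, arr[mid]=42 -> Found target at index 11!

Binary search finds 42 at index 11 after 4 comparisons. The search repeatedly halves the search space by comparing with the middle element.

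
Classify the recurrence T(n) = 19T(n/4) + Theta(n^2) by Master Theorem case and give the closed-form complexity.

Master Theorem for T(n) = 19T(n/4) + O(n^2):

a = 19, b = 4, c = 2
log_b(a) = log_4(19) = 2.1240

Case 1: c = 2 < log_4(19) = 2.1240
T(n) = O(n^(log_4 19))

For T(n) = 19T(n/4) + O(n^2): log_4(19) = 2.1240. This is Case 1 of the Master Theorem (c < log_b(a), work dominated by leaves), giving O(n^(log_4 19)).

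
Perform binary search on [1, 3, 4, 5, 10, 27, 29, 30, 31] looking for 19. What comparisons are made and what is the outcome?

Binary search for 19 in [1, 3, 4, 5, 10, 27, 29, 30, 31]:

lo=0, hi=8, mid=4, arr[mid]=10 -> 10 < 19, search right half
lo=5, hi=8, mid=6, arr[mid]=29 -> 29 > 19, search left half
lo=5, hi=5, mid=5, arr[mid]=27 -> 27 > 19, search left half
lo=5 > hi=4, target 19 not found

Binary search determines that 19 is not in the array after 3 comparisons. The search space was exhausted without finding the target.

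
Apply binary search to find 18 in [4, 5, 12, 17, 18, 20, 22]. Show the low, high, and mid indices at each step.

Binary search for 18 in [4, 5, 12, 17, 18, 20, 22]:

lo=0, hi=6, mid=3, arr[mid]=17 -> 17 < 18, search right half
lo=4, hi=6, mid=5, arr[mid]=20 -> 20 > 18, search left half
lo=4, hi=4, mid=4, arr[mid]=18 -> Found target at index 4!

Binary search finds 18 at index 4 after 3 comparisons. The search repeatedly halves the search space by comparing with the middle element.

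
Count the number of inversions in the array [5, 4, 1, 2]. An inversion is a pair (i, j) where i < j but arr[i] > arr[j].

Finding inversions in [5, 4, 1, 2]:

(0, 1): arr[0]=5 > arr[1]=4
(0, 2): arr[0]=5 > arr[2]=1
(0, 3): arr[0]=5 > arr[3]=2
(1, 2): arr[1]=4 > arr[2]=1
(1, 3): arr[1]=4 > arr[3]=2

Total inversions: 5

The array has 5 inversion(s): (0,1), (0,2), (0,3), (1,2), (1,3). Each pair (i,j) satisfies i < j and arr[i] > arr[j].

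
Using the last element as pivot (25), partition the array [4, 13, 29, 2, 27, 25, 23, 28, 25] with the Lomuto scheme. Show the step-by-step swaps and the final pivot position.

Lomuto partition with pivot = 25:

Initial array: [4, 13, 29, 2, 27, 25, 23, 28, 25]

arr[0]=4 <= 25: swap with position 0, array becomes [4, 13, 29, 2, 27, 25, 23, 28, 25]
arr[1]=13 <= 25: swap with position 1, array becomes [4, 13, 29, 2, 27, 25, 23, 28, 25]
arr[2]=29 > 25: no swap
arr[3]=2 <= 25: swap with position 2, array becomes [4, 13, 2, 29, 27, 25, 23, 28, 25]
arr[4]=27 > 25: no swap
arr[5]=25 <= 25: swap with position 3, array becomes [4, 13, 2, 25, 27, 29, 23, 28, 25]
arr[6]=23 <= 25: swap with position 4, array becomes [4, 13, 2, 25, 23, 29, 27, 28, 25]
arr[7]=28 > 25: no swap

Place pivot at position 5: [4, 13, 2, 25, 23, 25, 27, 28, 29]
Pivot position: 5

After partitioning with pivot 25, the array becomes [4, 13, 2, 25, 23, 25, 27, 28, 29]. The pivot is placed at index 5. All elements to the left of the pivot are <= 25, and all elements to the right are > 25.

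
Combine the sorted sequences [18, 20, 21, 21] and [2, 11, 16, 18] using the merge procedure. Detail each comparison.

Merging process:

Compare 18 vs 2: take 2 from right. Merged: [2]
Compare 18 vs 11: take 11 from right. Merged: [2, 11]
Compare 18 vs 16: take 16 from right. Merged: [2, 11, 16]
Compare 18 vs 18: take 18 from left. Merged: [2, 11, 16, 18]
Compare 20 vs 18: take 18 from right. Merged: [2, 11, 16, 18, 18]
Append remaining from left: [20, 21, 21]. Merged: [2, 11, 16, 18, 18, 20, 21, 21]

Final merged array: [2, 11, 16, 18, 18, 20, 21, 21]
Total comparisons: 5

The merged array is [2, 11, 16, 18, 18, 20, 21, 21], requiring 5 comparisons. The merge step runs in O(n) time where n is the total number of elements.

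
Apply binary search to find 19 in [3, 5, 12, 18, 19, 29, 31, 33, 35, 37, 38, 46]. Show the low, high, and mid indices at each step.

Binary search for 19 in [3, 5, 12, 18, 19, 29, 31, 33, 35, 37, 38, 46]:

lo=0, hi=11, mid=5, arr[mid]=29 -> 29 > 19, search left half
lo=0, hi=4, mid=2, arr[mid]=12 -> 12 < 19, search right half
lo=3, hi=4, mid=3, arr[mid]=18 -> 18 < 19, search right half
lo=4, hi=4, mid=4, arr[mid]=19 -> Found target at index 4!

Binary search finds 19 at index 4 after 4 comparisons. The search repeatedly halves the search space by comparing with the middle element.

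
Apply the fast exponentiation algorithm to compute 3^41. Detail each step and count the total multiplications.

Computing 3^41 by squaring (build up from 3^1; each line after the first costs one multiplication):

3^1 = 3
3^2 = (3^1)^2 = 3^2 = 9
3^4 = (3^2)^2 = 9^2 = 81
3^5 = 3 * 3^4 = 3 * 81 = 243
3^10 = (3^5)^2 = 243^2 = 59049
3^20 = (3^10)^2 = 59049^2 = 3486784401
3^40 = (3^20)^2 = 3486784401^2 = 12157665459056928801
3^41 = 3 * 3^40 = 3 * 12157665459056928801 = 36472996377170786403

Result: 36472996377170786403
Multiplications needed: 7 (7 lines after 3^1)

3^41 = 36472996377170786403. Using exponentiation by squaring, this requires 7 multiplications. The key idea: if the exponent is even, square the half-power; if odd, multiply by the base once.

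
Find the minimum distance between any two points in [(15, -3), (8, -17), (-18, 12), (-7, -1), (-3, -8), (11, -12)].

Computing all pairwise distances among 6 points:

d((15, -3), (8, -17)) = 15.6525
d((15, -3), (-18, 12)) = 36.2491
d((15, -3), (-7, -1)) = 22.0907
d((15, -3), (-3, -8)) = 18.6815
d((15, -3), (11, -12)) = 9.8489
d((8, -17), (-18, 12)) = 38.9487
d((8, -17), (-7, -1)) = 21.9317
d((8, -17), (-3, -8)) = 14.2127
d((8, -17), (11, -12)) = 5.831 <-- minimum
d((-18, 12), (-7, -1)) = 17.0294
d((-18, 12), (-3, -8)) = 25.0
d((-18, 12), (11, -12)) = 37.6431
d((-7, -1), (-3, -8)) = 8.0623
d((-7, -1), (11, -12)) = 21.095
d((-3, -8), (11, -12)) = 14.5602

Closest pair: (8, -17) and (11, -12) with distance 5.831

The closest pair is (8, -17) and (11, -12) with Euclidean distance 5.831. For 6 points, brute-force pairwise comparison is shown above. For large n, the divide-and-conquer algorithm (sort by x, recurse on halves, check the dividing strip) achieves O(n log n).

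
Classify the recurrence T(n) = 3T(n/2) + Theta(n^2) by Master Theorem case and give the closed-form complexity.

Master Theorem for T(n) = 3T(n/2) + O(n^2):

a = 3, b = 2, c = 2
log_b(a) = log_2(3) = 1.5850

Case 3: c = 2 > log_2(3) = 1.5850
T(n) = O(n^2) = O(n^2)

For T(n) = 3T(n/2) + O(n^2): log_2(3) = 1.5850. This is Case 3 of the Master Theorem (c > log_b(a), work dominated by root), giving O(n^2).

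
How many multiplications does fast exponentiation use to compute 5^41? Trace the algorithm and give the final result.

Computing 5^41 by squaring (build up from 5^1; each line after the first costs one multiplication):

5^1 = 5
5^2 = (5^1)^2 = 5^2 = 25
5^4 = (5^2)^2 = 25^2 = 625
5^5 = 5 * 5^4 = 5 * 625 = 3125
5^10 = (5^5)^2 = 3125^2 = 9765625
5^20 = (5^10)^2 = 9765625^2 = 95367431640625
5^40 = (5^20)^2 = 95367431640625^2 = 9094947017729282379150390625
5^41 = 5 * 5^40 = 5 * 9094947017729282379150390625 = 45474735088646411895751953125

Result: 45474735088646411895751953125
Multiplications needed: 7 (7 lines after 5^1)

5^41 = 45474735088646411895751953125. Using exponentiation by squaring, this requires 7 multiplications. The key idea: if the exponent is even, square the half-power; if odd, multiply by the base once.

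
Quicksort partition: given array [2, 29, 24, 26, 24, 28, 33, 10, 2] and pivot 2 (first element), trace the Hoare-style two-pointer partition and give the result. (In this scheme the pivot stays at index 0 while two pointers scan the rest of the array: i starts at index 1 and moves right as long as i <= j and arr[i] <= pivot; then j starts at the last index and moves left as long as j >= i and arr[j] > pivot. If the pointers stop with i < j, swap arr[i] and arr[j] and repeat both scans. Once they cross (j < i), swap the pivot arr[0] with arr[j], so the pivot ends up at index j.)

Hoare-style two-pointer partition with pivot = 2:

Initial array: [2, 29, 24, 26, 24, 28, 33, 10, 2]

Pointers start at i = 1, j = 8.
i stops at index 1 (arr[1]=29 > 2), j stops at index 8 (arr[8]=2 <= 2): swap arr[1] and arr[8], array becomes [2, 2, 24, 26, 24, 28, 33, 10, 29]
i ends at 2, j ends at 1: the pointers have crossed (j < i), so scanning stops.

Swap pivot arr[0] with arr[1] to place pivot at position 1: [2, 2, 24, 26, 24, 28, 33, 10, 29]
Pivot position: 1

After partitioning with pivot 2, the array becomes [2, 2, 24, 26, 24, 28, 33, 10, 29]. The pivot is placed at index 1. All elements to the left of the pivot are <= 2, and all elements to the right are > 2.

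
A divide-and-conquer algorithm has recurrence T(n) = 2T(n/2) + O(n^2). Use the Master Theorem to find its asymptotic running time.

Master Theorem for T(n) = 2T(n/2) + O(n^2):

a = 2, b = 2, c = 2
log_b(a) = log_2(2) = 1.0000

Case 3: c = 2 > log_2(2) = 1.0000
T(n) = O(n^2) = O(n^2)

For T(n) = 2T(n/2) + O(n^2): log_2(2) = 1.0000. This is Case 3 of the Master Theorem (c > log_b(a), work dominated by root), giving O(n^2).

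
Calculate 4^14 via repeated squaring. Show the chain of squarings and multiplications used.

Computing 4^14 by squaring (build up from 4^1; each line after the first costs one multiplication):

4^1 = 4
4^2 = (4^1)^2 = 4^2 = 16
4^3 = 4 * 4^2 = 4 * 16 = 64
4^6 = (4^3)^2 = 64^2 = 4096
4^7 = 4 * 4^6 = 4 * 4096 = 16384
4^14 = (4^7)^2 = 16384^2 = 268435456

Result: 268435456
Multiplications needed: 5 (5 lines after 4^1)

4^14 = 268435456. Using exponentiation by squaring, this requires 5 multiplications. The key idea: if the exponent is even, square the half-power; if odd, multiply by the base once.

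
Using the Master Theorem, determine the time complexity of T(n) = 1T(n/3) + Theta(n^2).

Master Theorem for T(n) = 1T(n/3) + O(n^2):

a = 1, b = 3, c = 2
log_b(a) = log_3(1) = 0.0000

Case 3: c = 2 > log_3(1) = 0.0000
T(n) = O(n^2) = O(n^2)

For T(n) = 1T(n/3) + O(n^2): log_3(1) = 0.0000. This is Case 3 of the Master Theorem (c > log_b(a), work dominated by root), giving O(n^2).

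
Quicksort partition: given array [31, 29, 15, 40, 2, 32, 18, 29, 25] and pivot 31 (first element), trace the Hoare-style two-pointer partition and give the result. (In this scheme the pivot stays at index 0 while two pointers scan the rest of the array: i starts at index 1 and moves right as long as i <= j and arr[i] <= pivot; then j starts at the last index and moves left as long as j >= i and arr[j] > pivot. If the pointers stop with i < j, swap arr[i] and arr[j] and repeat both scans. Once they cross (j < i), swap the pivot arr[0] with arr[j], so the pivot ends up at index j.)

Hoare-style two-pointer partition with pivot = 31:

Initial array: [31, 29, 15, 40, 2, 32, 18, 29, 25]

Pointers start at i = 1, j = 8.
i stops at index 3 (arr[3]=40 > 31), j stops at index 8 (arr[8]=25 <= 31): swap arr[3] and arr[8], array becomes [31, 29, 15, 25, 2, 32, 18, 29, 40]
i stops at index 5 (arr[5]=32 > 31), j stops at index 7 (arr[7]=29 <= 31): swap arr[5] and arr[7], array becomes [31, 29, 15, 25, 2, 29, 18, 32, 40]
i ends at 7, j ends at 6: the pointers have crossed (j < i), so scanning stops.

Swap pivot arr[0] with arr[6] to place pivot at position 6: [18, 29, 15, 25, 2, 29, 31, 32, 40]
Pivot position: 6

After partitioning with pivot 31, the array becomes [18, 29, 15, 25, 2, 29, 31, 32, 40]. The pivot is placed at index 6. All elements to the left of the pivot are <= 31, and all elements to the right are > 31.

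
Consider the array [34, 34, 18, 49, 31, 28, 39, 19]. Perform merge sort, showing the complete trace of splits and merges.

Merge sort trace:

Split: [34, 34, 18, 49, 31, 28, 39, 19] -> [34, 34, 18, 49] and [31, 28, 39, 19]
  Split: [34, 34, 18, 49] -> [34, 34] and [18, 49]
    Split: [34, 34] -> [34] and [34]
    Merge: [34] + [34] -> [34, 34]
    Split: [18, 49] -> [18] and [49]
    Merge: [18] + [49] -> [18, 49]
  Merge: [34, 34] + [18, 49] -> [18, 34, 34, 49]
  Split: [31, 28, 39, 19] -> [31, 28] and [39, 19]
    Split: [31, 28] -> [31] and [28]
    Merge: [31] + [28] -> [28, 31]
    Split: [39, 19] -> [39] and [19]
    Merge: [39] + [19] -> [19, 39]
  Merge: [28, 31] + [19, 39] -> [19, 28, 31, 39]
Merge: [18, 34, 34, 49] + [19, 28, 31, 39] -> [18, 19, 28, 31, 34, 34, 39, 49]

Final sorted array: [18, 19, 28, 31, 34, 34, 39, 49]

The merge sort proceeds by recursively splitting the array and merging sorted halves.
After all merges, the sorted array is [18, 19, 28, 31, 34, 34, 39, 49].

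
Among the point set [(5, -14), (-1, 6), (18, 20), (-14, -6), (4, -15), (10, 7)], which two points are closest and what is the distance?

Computing all pairwise distances among 6 points:

d((5, -14), (-1, 6)) = 20.8806
d((5, -14), (18, 20)) = 36.4005
d((5, -14), (-14, -6)) = 20.6155
d((5, -14), (4, -15)) = 1.4142 <-- minimum
d((5, -14), (10, 7)) = 21.587
d((-1, 6), (18, 20)) = 23.6008
d((-1, 6), (-14, -6)) = 17.6918
d((-1, 6), (4, -15)) = 21.587
d((-1, 6), (10, 7)) = 11.0454
d((18, 20), (-14, -6)) = 41.2311
d((18, 20), (4, -15)) = 37.6962
d((18, 20), (10, 7)) = 15.2643
d((-14, -6), (4, -15)) = 20.1246
d((-14, -6), (10, 7)) = 27.2947
d((4, -15), (10, 7)) = 22.8035

Closest pair: (5, -14) and (4, -15) with distance 1.4142

The closest pair is (5, -14) and (4, -15) with Euclidean distance 1.4142. For 6 points, brute-force pairwise comparison is shown above. For large n, the divide-and-conquer algorithm (sort by x, recurse on halves, check the dividing strip) achieves O(n log n).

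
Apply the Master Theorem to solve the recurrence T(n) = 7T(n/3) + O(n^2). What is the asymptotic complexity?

Master Theorem for T(n) = 7T(n/3) + O(n^2):

a = 7, b = 3, c = 2
log_b(a) = log_3(7) = 1.7712

Case 3: c = 2 > log_3(7) = 1.7712
T(n) = O(n^2) = O(n^2)

For T(n) = 7T(n/3) + O(n^2): log_3(7) = 1.7712. This is Case 3 of the Master Theorem (c > log_b(a), work dominated by root), giving O(n^2).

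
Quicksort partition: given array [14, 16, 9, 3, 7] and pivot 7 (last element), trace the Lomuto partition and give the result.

Lomuto partition with pivot = 7:

Initial array: [14, 16, 9, 3, 7]

arr[0]=14 > 7: no swap
arr[1]=16 > 7: no swap
arr[2]=9 > 7: no swap
arr[3]=3 <= 7: swap with position 0, array becomes [3, 16, 9, 14, 7]

Place pivot at position 1: [3, 7, 9, 14, 16]
Pivot position: 1

After partitioning with pivot 7, the array becomes [3, 7, 9, 14, 16]. The pivot is placed at index 1. All elements to the left of the pivot are <= 7, and all elements to the right are > 7.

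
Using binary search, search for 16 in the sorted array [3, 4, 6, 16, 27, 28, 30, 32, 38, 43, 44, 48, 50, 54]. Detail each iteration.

Binary search for 16 in [3, 4, 6, 16, 27, 28, 30, 32, 38, 43, 44, 48, 50, 54]:

lo=0, hi=13, mid=6, arr[mid]=30 -> 30 > 16, search left half
lo=0, hi=5, mid=2, arr[mid]=6 -> 6 < 16, search right half
lo=3, hi=5, mid=4, arr[mid]=27 -> 27 > 16, search left half
lo=3, hi=3, mid=3, arr[mid]=16 -> Found target at index 3!

Binary search finds 16 at index 3 after 4 comparisons. The search repeatedly halves the search space by comparing with the middle element.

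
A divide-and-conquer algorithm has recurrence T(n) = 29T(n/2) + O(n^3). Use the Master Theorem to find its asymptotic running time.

Master Theorem for T(n) = 29T(n/2) + O(n^3):

a = 29, b = 2, c = 3
log_b(a) = log_2(29) = 4.8580

Case 1: c = 3 < log_2(29) = 4.8580
T(n) = O(n^(log_2 29))

For T(n) = 29T(n/2) + O(n^3): log_2(29) = 4.8580. This is Case 1 of the Master Theorem (c < log_b(a), work dominated by leaves), giving O(n^(log_2 29)).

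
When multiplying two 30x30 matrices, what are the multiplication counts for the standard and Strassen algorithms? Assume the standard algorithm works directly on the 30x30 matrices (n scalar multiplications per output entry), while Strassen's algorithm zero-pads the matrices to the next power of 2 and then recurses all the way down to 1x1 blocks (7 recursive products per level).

Matrix multiplication for 30x30 matrices:

Strassen's algorithm requires power-of-2 dimensions. Pad 30x30 to 32x32 (next power of 2).

Standard algorithm: 30^3 = 27000 multiplications
Strassen's algorithm: 7^(log2(32)) = 7^5 = 16807 multiplications
Savings: 27000 - 16807 = 10193 multiplications

Standard: 27000 multiplications (30^3). Strassen: 16807 multiplications (7^5, after padding to 32x32). Strassen reduces 8 recursive multiplications to 7 at each level.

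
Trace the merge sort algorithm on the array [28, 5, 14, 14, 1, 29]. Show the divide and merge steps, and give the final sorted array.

Merge sort trace:

Split: [28, 5, 14, 14, 1, 29] -> [28, 5, 14] and [14, 1, 29]
  Split: [28, 5, 14] -> [28] and [5, 14]
    Split: [5, 14] -> [5] and [14]
    Merge: [5] + [14] -> [5, 14]
  Merge: [28] + [5, 14] -> [5, 14, 28]
  Split: [14, 1, 29] -> [14] and [1, 29]
    Split: [1, 29] -> [1] and [29]
    Merge: [1] + [29] -> [1, 29]
  Merge: [14] + [1, 29] -> [1, 14, 29]
Merge: [5, 14, 28] + [1, 14, 29] -> [1, 5, 14, 14, 28, 29]

Final sorted array: [1, 5, 14, 14, 28, 29]

The merge sort proceeds by recursively splitting the array and merging sorted halves.
After all merges, the sorted array is [1, 5, 14, 14, 28, 29].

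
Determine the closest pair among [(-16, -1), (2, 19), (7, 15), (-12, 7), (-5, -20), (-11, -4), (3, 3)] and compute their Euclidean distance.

Computing all pairwise distances among 7 points:

d((-16, -1), (2, 19)) = 26.9072
d((-16, -1), (7, 15)) = 28.0179
d((-16, -1), (-12, 7)) = 8.9443
d((-16, -1), (-5, -20)) = 21.9545
d((-16, -1), (-11, -4)) = 5.831 <-- minimum
d((-16, -1), (3, 3)) = 19.4165
d((2, 19), (7, 15)) = 6.4031
d((2, 19), (-12, 7)) = 18.4391
d((2, 19), (-5, -20)) = 39.6232
d((2, 19), (-11, -4)) = 26.4197
d((2, 19), (3, 3)) = 16.0312
d((7, 15), (-12, 7)) = 20.6155
d((7, 15), (-5, -20)) = 37.0
d((7, 15), (-11, -4)) = 26.1725
d((7, 15), (3, 3)) = 12.6491
d((-12, 7), (-5, -20)) = 27.8927
d((-12, 7), (-11, -4)) = 11.0454
d((-12, 7), (3, 3)) = 15.5242
d((-5, -20), (-11, -4)) = 17.088
d((-5, -20), (3, 3)) = 24.3516
d((-11, -4), (3, 3)) = 15.6525

Closest pair: (-16, -1) and (-11, -4) with distance 5.831

The closest pair is (-16, -1) and (-11, -4) with Euclidean distance 5.831. For 7 points, brute-force pairwise comparison is shown above. For large n, the divide-and-conquer algorithm (sort by x, recurse on halves, check the dividing strip) achieves O(n log n).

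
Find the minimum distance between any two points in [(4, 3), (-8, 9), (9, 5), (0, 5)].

Computing all pairwise distances among 4 points:

d((4, 3), (-8, 9)) = 13.4164
d((4, 3), (9, 5)) = 5.3852
d((4, 3), (0, 5)) = 4.4721 <-- minimum
d((-8, 9), (9, 5)) = 17.4642
d((-8, 9), (0, 5)) = 8.9443
d((9, 5), (0, 5)) = 9.0

Closest pair: (4, 3) and (0, 5) with distance 4.4721

The closest pair is (4, 3) and (0, 5) with Euclidean distance 4.4721. For 4 points, brute-force pairwise comparison is shown above. For large n, the divide-and-conquer algorithm (sort by x, recurse on halves, check the dividing strip) achieves O(n log n).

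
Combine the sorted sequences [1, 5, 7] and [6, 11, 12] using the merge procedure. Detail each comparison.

Merging process:

Compare 1 vs 6: take 1 from left. Merged: [1]
Compare 5 vs 6: take 5 from left. Merged: [1, 5]
Compare 7 vs 6: take 6 from right. Merged: [1, 5, 6]
Compare 7 vs 11: take 7 from left. Merged: [1, 5, 6, 7]
Append remaining from right: [11, 12]. Merged: [1, 5, 6, 7, 11, 12]

Final merged array: [1, 5, 6, 7, 11, 12]
Total comparisons: 4

The merged array is [1, 5, 6, 7, 11, 12], requiring 4 comparisons. The merge step runs in O(n) time where n is the total number of elements.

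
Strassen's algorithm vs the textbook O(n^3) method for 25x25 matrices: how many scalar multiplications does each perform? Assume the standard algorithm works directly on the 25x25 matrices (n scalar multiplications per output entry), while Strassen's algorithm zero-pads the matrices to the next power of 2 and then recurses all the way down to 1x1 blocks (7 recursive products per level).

Matrix multiplication for 25x25 matrices:

Strassen's algorithm requires power-of-2 dimensions. Pad 25x25 to 32x32 (next power of 2).

Standard algorithm: 25^3 = 15625 multiplications
Strassen's algorithm: 7^(log2(32)) = 7^5 = 16807 multiplications
Difference: 15625 - 16807 = -1182 (Strassen uses MORE here due to padding overhead — for small or just-over-power-of-2 n, padding can outweigh the per-level savings)

Standard: 15625 multiplications (25^3). Strassen: 16807 multiplications (7^5, after padding to 32x32). Strassen reduces 8 recursive multiplications to 7 at each level.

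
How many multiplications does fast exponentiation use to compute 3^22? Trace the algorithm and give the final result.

Computing 3^22 by squaring (build up from 3^1; each line after the first costs one multiplication):

3^1 = 3
3^2 = (3^1)^2 = 3^2 = 9
3^4 = (3^2)^2 = 9^2 = 81
3^5 = 3 * 3^4 = 3 * 81 = 243
3^10 = (3^5)^2 = 243^2 = 59049
3^11 = 3 * 3^10 = 3 * 59049 = 177147
3^22 = (3^11)^2 = 177147^2 = 31381059609

Result: 31381059609
Multiplications needed: 6 (6 lines after 3^1)

3^22 = 31381059609. Using exponentiation by squaring, this requires 6 multiplications. The key idea: if the exponent is even, square the half-power; if odd, multiply by the base once.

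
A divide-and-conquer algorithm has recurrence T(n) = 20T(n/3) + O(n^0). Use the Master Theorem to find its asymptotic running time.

Master Theorem for T(n) = 20T(n/3) + O(n^0):

a = 20, b = 3, c = 0
log_b(a) = log_3(20) = 2.7268

Case 1: c = 0 < log_3(20) = 2.7268
T(n) = O(n^(log_3 20))

For T(n) = 20T(n/3) + O(n^0): log_3(20) = 2.7268. This is Case 1 of the Master Theorem (c < log_b(a), work dominated by leaves), giving O(n^(log_3 20)).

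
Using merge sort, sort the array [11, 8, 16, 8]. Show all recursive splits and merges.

Merge sort trace:

Split: [11, 8, 16, 8] -> [11, 8] and [16, 8]
  Split: [11, 8] -> [11] and [8]
  Merge: [11] + [8] -> [8, 11]
  Split: [16, 8] -> [16] and [8]
  Merge: [16] + [8] -> [8, 16]
Merge: [8, 11] + [8, 16] -> [8, 8, 11, 16]

Final sorted array: [8, 8, 11, 16]

The merge sort proceeds by recursively splitting the array and merging sorted halves.
After all merges, the sorted array is [8, 8, 11, 16].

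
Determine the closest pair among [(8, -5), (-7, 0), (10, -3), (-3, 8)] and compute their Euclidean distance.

Computing all pairwise distances among 4 points:

d((8, -5), (-7, 0)) = 15.8114
d((8, -5), (10, -3)) = 2.8284 <-- minimum
d((8, -5), (-3, 8)) = 17.0294
d((-7, 0), (10, -3)) = 17.2627
d((-7, 0), (-3, 8)) = 8.9443
d((10, -3), (-3, 8)) = 17.0294

Closest pair: (8, -5) and (10, -3) with distance 2.8284

The closest pair is (8, -5) and (10, -3) with Euclidean distance 2.8284. For 4 points, brute-force pairwise comparison is shown above. For large n, the divide-and-conquer algorithm (sort by x, recurse on halves, check the dividing strip) achieves O(n log n).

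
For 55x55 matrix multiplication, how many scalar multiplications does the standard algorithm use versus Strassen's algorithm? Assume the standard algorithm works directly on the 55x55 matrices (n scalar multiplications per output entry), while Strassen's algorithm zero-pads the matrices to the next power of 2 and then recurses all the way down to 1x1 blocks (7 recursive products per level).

Matrix multiplication for 55x55 matrices:

Strassen's algorithm requires power-of-2 dimensions. Pad 55x55 to 64x64 (next power of 2).

Standard algorithm: 55^3 = 166375 multiplications
Strassen's algorithm: 7^(log2(64)) = 7^6 = 117649 multiplications
Savings: 166375 - 117649 = 48726 multiplications

Standard: 166375 multiplications (55^3). Strassen: 117649 multiplications (7^6, after padding to 64x64). Strassen reduces 8 recursive multiplications to 7 at each level.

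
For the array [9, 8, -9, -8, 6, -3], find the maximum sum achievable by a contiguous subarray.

Using Kadane's algorithm on [9, 8, -9, -8, 6, -3]:

Scanning through the array:
Position 1 (value 8): max_ending_here = 17, max_so_far = 17
Position 2 (value -9): max_ending_here = 8, max_so_far = 17
Position 3 (value -8): max_ending_here = 0, max_so_far = 17
Position 4 (value 6): max_ending_here = 6, max_so_far = 17
Position 5 (value -3): max_ending_here = 3, max_so_far = 17

Maximum subarray: [9, 8]
Maximum sum: 17

The maximum subarray is [9, 8] with sum 17. This subarray runs from index 0 to index 1.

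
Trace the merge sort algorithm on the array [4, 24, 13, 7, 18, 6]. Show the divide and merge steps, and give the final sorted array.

Merge sort trace:

Split: [4, 24, 13, 7, 18, 6] -> [4, 24, 13] and [7, 18, 6]
  Split: [4, 24, 13] -> [4] and [24, 13]
    Split: [24, 13] -> [24] and [13]
    Merge: [24] + [13] -> [13, 24]
  Merge: [4] + [13, 24] -> [4, 13, 24]
  Split: [7, 18, 6] -> [7] and [18, 6]
    Split: [18, 6] -> [18] and [6]
    Merge: [18] + [6] -> [6, 18]
  Merge: [7] + [6, 18] -> [6, 7, 18]
Merge: [4, 13, 24] + [6, 7, 18] -> [4, 6, 7, 13, 18, 24]

Final sorted array: [4, 6, 7, 13, 18, 24]

The merge sort proceeds by recursively splitting the array and merging sorted halves.
After all merges, the sorted array is [4, 6, 7, 13, 18, 24].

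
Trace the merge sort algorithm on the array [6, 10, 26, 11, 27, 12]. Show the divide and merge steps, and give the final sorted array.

Merge sort trace:

Split: [6, 10, 26, 11, 27, 12] -> [6, 10, 26] and [11, 27, 12]
  Split: [6, 10, 26] -> [6] and [10, 26]
    Split: [10, 26] -> [10] and [26]
    Merge: [10] + [26] -> [10, 26]
  Merge: [6] + [10, 26] -> [6, 10, 26]
  Split: [11, 27, 12] -> [11] and [27, 12]
    Split: [27, 12] -> [27] and [12]
    Merge: [27] + [12] -> [12, 27]
  Merge: [11] + [12, 27] -> [11, 12, 27]
Merge: [6, 10, 26] + [11, 12, 27] -> [6, 10, 11, 12, 26, 27]

Final sorted array: [6, 10, 11, 12, 26, 27]

The merge sort proceeds by recursively splitting the array and merging sorted halves.
After all merges, the sorted array is [6, 10, 11, 12, 26, 27].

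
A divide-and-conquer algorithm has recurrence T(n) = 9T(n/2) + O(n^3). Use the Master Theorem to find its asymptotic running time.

Master Theorem for T(n) = 9T(n/2) + O(n^3):

a = 9, b = 2, c = 3
log_b(a) = log_2(9) = 3.1699

Case 1: c = 3 < log_2(9) = 3.1699
T(n) = O(n^(log_2 9))

For T(n) = 9T(n/2) + O(n^3): log_2(9) = 3.1699. This is Case 1 of the Master Theorem (c < log_b(a), work dominated by leaves), giving O(n^(log_2 9)).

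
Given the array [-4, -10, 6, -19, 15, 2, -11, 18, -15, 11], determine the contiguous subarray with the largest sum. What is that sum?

Using Kadane's algorithm on [-4, -10, 6, -19, 15, 2, -11, 18, -15, 11]:

Scanning through the array:
Position 1 (value -10): max_ending_here = -10, max_so_far = -4
Position 2 (value 6): max_ending_here = 6, max_so_far = 6
Position 3 (value -19): max_ending_here = -13, max_so_far = 6
Position 4 (value 15): max_ending_here = 15, max_so_far = 15
Position 5 (value 2): max_ending_here = 17, max_so_far = 17
Position 6 (value -11): max_ending_here = 6, max_so_far = 17
Position 7 (value 18): max_ending_here = 24, max_so_far = 24
Position 8 (value -15): max_ending_here = 9, max_so_far = 24
Position 9 (value 11): max_ending_here = 20, max_so_far = 24

Maximum subarray: [15, 2, -11, 18]
Maximum sum: 24

The maximum subarray is [15, 2, -11, 18] with sum 24. This subarray runs from index 4 to index 7.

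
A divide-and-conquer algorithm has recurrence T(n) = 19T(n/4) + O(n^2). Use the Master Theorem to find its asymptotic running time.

Master Theorem for T(n) = 19T(n/4) + O(n^2):

a = 19, b = 4, c = 2
log_b(a) = log_4(19) = 2.1240

Case 1: c = 2 < log_4(19) = 2.1240
T(n) = O(n^(log_4 19))

For T(n) = 19T(n/4) + O(n^2): log_4(19) = 2.1240. This is Case 1 of the Master Theorem (c < log_b(a), work dominated by leaves), giving O(n^(log_4 19)).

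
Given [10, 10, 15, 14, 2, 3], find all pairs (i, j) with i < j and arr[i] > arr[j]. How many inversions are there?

Finding inversions in [10, 10, 15, 14, 2, 3]:

(0, 4): arr[0]=10 > arr[4]=2
(0, 5): arr[0]=10 > arr[5]=3
(1, 4): arr[1]=10 > arr[4]=2
(1, 5): arr[1]=10 > arr[5]=3
(2, 3): arr[2]=15 > arr[3]=14
(2, 4): arr[2]=15 > arr[4]=2
(2, 5): arr[2]=15 > arr[5]=3
(3, 4): arr[3]=14 > arr[4]=2
(3, 5): arr[3]=14 > arr[5]=3

Total inversions: 9

The array has 9 inversion(s): (0,4), (0,5), (1,4), (1,5), (2,3), (2,4), (2,5), (3,4), (3,5). Each pair (i,j) satisfies i < j and arr[i] > arr[j].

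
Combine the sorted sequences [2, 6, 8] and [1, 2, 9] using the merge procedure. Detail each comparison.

Merging process:

Compare 2 vs 1: take 1 from right. Merged: [1]
Compare 2 vs 2: take 2 from left. Merged: [1, 2]
Compare 6 vs 2: take 2 from right. Merged: [1, 2, 2]
Compare 6 vs 9: take 6 from left. Merged: [1, 2, 2, 6]
Compare 8 vs 9: take 8 from left. Merged: [1, 2, 2, 6, 8]
Append remaining from right: [9]. Merged: [1, 2, 2, 6, 8, 9]

Final merged array: [1, 2, 2, 6, 8, 9]
Total comparisons: 5

The merged array is [1, 2, 2, 6, 8, 9], requiring 5 comparisons. The merge step runs in O(n) time where n is the total number of elements.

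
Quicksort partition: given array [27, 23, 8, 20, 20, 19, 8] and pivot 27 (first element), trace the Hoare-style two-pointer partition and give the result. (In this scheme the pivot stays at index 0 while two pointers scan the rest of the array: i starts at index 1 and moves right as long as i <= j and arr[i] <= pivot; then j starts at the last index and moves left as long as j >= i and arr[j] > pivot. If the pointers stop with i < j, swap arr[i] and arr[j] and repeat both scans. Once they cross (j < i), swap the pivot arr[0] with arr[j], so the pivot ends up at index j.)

Hoare-style two-pointer partition with pivot = 27:

Initial array: [27, 23, 8, 20, 20, 19, 8]

Pointers start at i = 1, j = 6.
i ends at 7, j ends at 6: the pointers have crossed (j < i), so scanning stops.

Swap pivot arr[0] with arr[6] to place pivot at position 6: [8, 23, 8, 20, 20, 19, 27]
Pivot position: 6

After partitioning with pivot 27, the array becomes [8, 23, 8, 20, 20, 19, 27]. The pivot is placed at index 6. All elements to the left of the pivot are <= 27, and all elements to the right are > 27.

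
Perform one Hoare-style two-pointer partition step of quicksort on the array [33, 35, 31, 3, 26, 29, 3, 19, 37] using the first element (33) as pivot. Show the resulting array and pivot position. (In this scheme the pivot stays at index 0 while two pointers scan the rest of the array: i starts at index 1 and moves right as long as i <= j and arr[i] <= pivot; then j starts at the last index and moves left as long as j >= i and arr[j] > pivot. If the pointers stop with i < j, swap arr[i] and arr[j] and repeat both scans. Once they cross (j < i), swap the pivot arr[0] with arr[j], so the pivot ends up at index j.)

Hoare-style two-pointer partition with pivot = 33:

Initial array: [33, 35, 31, 3, 26, 29, 3, 19, 37]

Pointers start at i = 1, j = 8.
i stops at index 1 (arr[1]=35 > 33), j stops at index 7 (arr[7]=19 <= 33): swap arr[1] and arr[7], array becomes [33, 19, 31, 3, 26, 29, 3, 35, 37]
i ends at 7, j ends at 6: the pointers have crossed (j < i), so scanning stops.

Swap pivot arr[0] with arr[6] to place pivot at position 6: [3, 19, 31, 3, 26, 29, 33, 35, 37]
Pivot position: 6

After partitioning with pivot 33, the array becomes [3, 19, 31, 3, 26, 29, 33, 35, 37]. The pivot is placed at index 6. All elements to the left of the pivot are <= 33, and all elements to the right are > 33.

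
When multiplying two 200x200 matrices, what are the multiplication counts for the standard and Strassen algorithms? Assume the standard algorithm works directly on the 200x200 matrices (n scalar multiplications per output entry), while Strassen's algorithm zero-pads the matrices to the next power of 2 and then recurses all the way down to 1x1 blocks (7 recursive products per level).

Matrix multiplication for 200x200 matrices:

Strassen's algorithm requires power-of-2 dimensions. Pad 200x200 to 256x256 (next power of 2).

Standard algorithm: 200^3 = 8000000 multiplications
Strassen's algorithm: 7^(log2(256)) = 7^8 = 5764801 multiplications
Savings: 8000000 - 5764801 = 2235199 multiplications

Standard: 8000000 multiplications (200^3). Strassen: 5764801 multiplications (7^8, after padding to 256x256). Strassen reduces 8 recursive multiplications to 7 at each level.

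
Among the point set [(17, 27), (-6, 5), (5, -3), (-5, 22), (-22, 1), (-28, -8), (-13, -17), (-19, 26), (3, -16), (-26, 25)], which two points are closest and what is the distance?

Computing all pairwise distances among 10 points:

d((17, 27), (-6, 5)) = 31.8277
d((17, 27), (5, -3)) = 32.311
d((17, 27), (-5, 22)) = 22.561
d((17, 27), (-22, 1)) = 46.8722
d((17, 27), (-28, -8)) = 57.0088
d((17, 27), (-13, -17)) = 53.2541
d((17, 27), (-19, 26)) = 36.0139
d((17, 27), (3, -16)) = 45.2217
d((17, 27), (-26, 25)) = 43.0465
d((-6, 5), (5, -3)) = 13.6015
d((-6, 5), (-5, 22)) = 17.0294
d((-6, 5), (-22, 1)) = 16.4924
d((-6, 5), (-28, -8)) = 25.5539
d((-6, 5), (-13, -17)) = 23.0868
d((-6, 5), (-19, 26)) = 24.6982
d((-6, 5), (3, -16)) = 22.8473
d((-6, 5), (-26, 25)) = 28.2843
d((5, -3), (-5, 22)) = 26.9258
d((5, -3), (-22, 1)) = 27.2947
d((5, -3), (-28, -8)) = 33.3766
d((5, -3), (-13, -17)) = 22.8035
d((5, -3), (-19, 26)) = 37.6431
d((5, -3), (3, -16)) = 13.1529
d((5, -3), (-26, 25)) = 41.7732
d((-5, 22), (-22, 1)) = 27.0185
d((-5, 22), (-28, -8)) = 37.8021
d((-5, 22), (-13, -17)) = 39.8121
d((-5, 22), (-19, 26)) = 14.5602
d((-5, 22), (3, -16)) = 38.833
d((-5, 22), (-26, 25)) = 21.2132
d((-22, 1), (-28, -8)) = 10.8167
d((-22, 1), (-13, -17)) = 20.1246
d((-22, 1), (-19, 26)) = 25.1794
d((-22, 1), (3, -16)) = 30.2324
d((-22, 1), (-26, 25)) = 24.3311
d((-28, -8), (-13, -17)) = 17.4929
d((-28, -8), (-19, 26)) = 35.171
d((-28, -8), (3, -16)) = 32.0156
d((-28, -8), (-26, 25)) = 33.0606
d((-13, -17), (-19, 26)) = 43.4166
d((-13, -17), (3, -16)) = 16.0312
d((-13, -17), (-26, 25)) = 43.9659
d((-19, 26), (3, -16)) = 47.4131
d((-19, 26), (-26, 25)) = 7.0711 <-- minimum
d((3, -16), (-26, 25)) = 50.2195

Closest pair: (-19, 26) and (-26, 25) with distance 7.0711

The closest pair is (-19, 26) and (-26, 25) with Euclidean distance 7.0711. For 10 points, brute-force pairwise comparison is shown above. For large n, the divide-and-conquer algorithm (sort by x, recurse on halves, check the dividing strip) achieves O(n log n).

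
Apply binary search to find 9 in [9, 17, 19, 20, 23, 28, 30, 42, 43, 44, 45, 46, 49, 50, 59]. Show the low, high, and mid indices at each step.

Binary search for 9 in [9, 17, 19, 20, 23, 28, 30, 42, 43, 44, 45, 46, 49, 50, 59]:

lo=0, hi=14, mid=7, arr[mid]=42 -> 42 > 9, search left half
lo=0, hi=6, mid=3, arr[mid]=20 -> 20 > 9, search left half
lo=0, hi=2, mid=1, arr[mid]=17 -> 17 > 9, search left half
lo=0, hi=0, mid=0, arr[mid]=9 -> Found target at index 0!

Binary search finds 9 at index 0 after 4 comparisons. The search repeatedly halves the search space by comparing with the middle element.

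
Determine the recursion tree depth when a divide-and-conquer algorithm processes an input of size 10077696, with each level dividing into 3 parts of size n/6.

For divide and conquer with division factor 6:

Problem sizes at each level:
Level 0: 10077696
Level 1: 1679616
Level 2: 279936
Level 3: 46656
Level 4: 7776
Level 5: 1296
Level 6: 216
Level 7: 36
Level 8: 6
Level 9: 1

The root is level 0 and the size-1 base case is level 9 (the tree spans levels 0 through 9, i.e. 10 levels counting the root), so the depth is the number of divisions: log_6(10077696) = 9

The recursion tree depth is log_6(10077696) = 9. At each level, the problem size is divided by 6, so it takes 9 divisions to reduce to a base case of size 1. The algorithm makes 3 recursive calls at each level.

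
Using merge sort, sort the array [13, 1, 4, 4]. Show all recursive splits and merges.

Merge sort trace:

Split: [13, 1, 4, 4] -> [13, 1] and [4, 4]
  Split: [13, 1] -> [13] and [1]
  Merge: [13] + [1] -> [1, 13]
  Split: [4, 4] -> [4] and [4]
  Merge: [4] + [4] -> [4, 4]
Merge: [1, 13] + [4, 4] -> [1, 4, 4, 13]

Final sorted array: [1, 4, 4, 13]

The merge sort proceeds by recursively splitting the array and merging sorted halves.
After all merges, the sorted array is [1, 4, 4, 13].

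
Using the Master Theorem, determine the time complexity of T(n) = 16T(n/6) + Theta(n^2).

Master Theorem for T(n) = 16T(n/6) + O(n^2):

a = 16, b = 6, c = 2
log_b(a) = log_6(16) = 1.5474

Case 3: c = 2 > log_6(16) = 1.5474
T(n) = O(n^2) = O(n^2)

For T(n) = 16T(n/6) + O(n^2): log_6(16) = 1.5474. This is Case 3 of the Master Theorem (c > log_b(a), work dominated by root), giving O(n^2).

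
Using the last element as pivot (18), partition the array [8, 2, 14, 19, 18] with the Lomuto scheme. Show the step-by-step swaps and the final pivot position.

Lomuto partition with pivot = 18:

Initial array: [8, 2, 14, 19, 18]

arr[0]=8 <= 18: swap with position 0, array becomes [8, 2, 14, 19, 18]
arr[1]=2 <= 18: swap with position 1, array becomes [8, 2, 14, 19, 18]
arr[2]=14 <= 18: swap with position 2, array becomes [8, 2, 14, 19, 18]
arr[3]=19 > 18: no swap

Place pivot at position 3: [8, 2, 14, 18, 19]
Pivot position: 3

After partitioning with pivot 18, the array becomes [8, 2, 14, 18, 19]. The pivot is placed at index 3. All elements to the left of the pivot are <= 18, and all elements to the right are > 18.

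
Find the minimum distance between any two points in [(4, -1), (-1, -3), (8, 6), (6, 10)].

Computing all pairwise distances among 4 points:

d((4, -1), (-1, -3)) = 5.3852
d((4, -1), (8, 6)) = 8.0623
d((4, -1), (6, 10)) = 11.1803
d((-1, -3), (8, 6)) = 12.7279
d((-1, -3), (6, 10)) = 14.7648
d((8, 6), (6, 10)) = 4.4721 <-- minimum

Closest pair: (8, 6) and (6, 10) with distance 4.4721

The closest pair is (8, 6) and (6, 10) with Euclidean distance 4.4721. For 4 points, brute-force pairwise comparison is shown above. For large n, the divide-and-conquer algorithm (sort by x, recurse on halves, check the dividing strip) achieves O(n log n).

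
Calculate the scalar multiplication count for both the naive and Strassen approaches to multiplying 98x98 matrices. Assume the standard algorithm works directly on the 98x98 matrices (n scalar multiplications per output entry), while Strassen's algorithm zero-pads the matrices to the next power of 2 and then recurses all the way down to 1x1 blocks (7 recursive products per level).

Matrix multiplication for 98x98 matrices:

Strassen's algorithm requires power-of-2 dimensions. Pad 98x98 to 128x128 (next power of 2).

Standard algorithm: 98^3 = 941192 multiplications
Strassen's algorithm: 7^(log2(128)) = 7^7 = 823543 multiplications
Savings: 941192 - 823543 = 117649 multiplications

Standard: 941192 multiplications (98^3). Strassen: 823543 multiplications (7^7, after padding to 128x128). Strassen reduces 8 recursive multiplications to 7 at each level.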